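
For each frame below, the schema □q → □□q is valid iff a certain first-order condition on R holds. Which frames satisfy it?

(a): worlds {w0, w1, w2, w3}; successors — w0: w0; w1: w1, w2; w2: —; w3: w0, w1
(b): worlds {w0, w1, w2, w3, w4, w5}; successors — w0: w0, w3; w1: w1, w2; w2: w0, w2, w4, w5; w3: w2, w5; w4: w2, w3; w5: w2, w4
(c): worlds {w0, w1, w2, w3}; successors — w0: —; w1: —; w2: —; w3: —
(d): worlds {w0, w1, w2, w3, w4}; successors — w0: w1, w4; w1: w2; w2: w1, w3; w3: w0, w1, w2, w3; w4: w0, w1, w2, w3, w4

This is the axiom for transitivity; its first-order frame correspondent is ∀x ∀y ∀z (Rxy ∧ Ryz → Rxz).
(a): fails — Rw3w1 and Rw1w2 but not Rw3w2.
(b): fails — Rw1w2 and Rw2w4 but not Rw1w4.
(c): holds.
(d): fails — Rw1w2 and Rw2w1 but not Rw1w1.
Valid on: (c).

(c)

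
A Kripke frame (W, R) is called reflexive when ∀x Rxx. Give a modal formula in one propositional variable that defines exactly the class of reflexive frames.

The condition is reflexivity. The T schema □p → p defines it.
Suppose □p→p is valid. At any x set V(p)={w : Rxw}. Then □p holds at x, so p holds at x, i.e. Rxx.

□p → p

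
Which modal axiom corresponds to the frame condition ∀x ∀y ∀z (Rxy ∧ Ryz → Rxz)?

The condition is transitivity. The 4 schema □s → □□s defines it.
Suppose □s→□□s is valid. Take Rxy, Ryz and set V(s)={w : Rxw}. Then □s at x, so □□s at x, so □s at y, so s at z, i.e. Rxz.

□s → □□s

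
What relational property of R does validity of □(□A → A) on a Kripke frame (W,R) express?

Suppose □(□A→A) is valid. Take Rxy and set V(A)={w : Ryw}. Then at y, □A holds; since □(□A→A) at x, □A→A at y, so A at y, i.e. Ryy.
Conversely, any frame satisfying ∀x ∀y (Rxy → Ryy) validates the schema.
So the correspondent is shift-reflexivity.

shift-reflexivity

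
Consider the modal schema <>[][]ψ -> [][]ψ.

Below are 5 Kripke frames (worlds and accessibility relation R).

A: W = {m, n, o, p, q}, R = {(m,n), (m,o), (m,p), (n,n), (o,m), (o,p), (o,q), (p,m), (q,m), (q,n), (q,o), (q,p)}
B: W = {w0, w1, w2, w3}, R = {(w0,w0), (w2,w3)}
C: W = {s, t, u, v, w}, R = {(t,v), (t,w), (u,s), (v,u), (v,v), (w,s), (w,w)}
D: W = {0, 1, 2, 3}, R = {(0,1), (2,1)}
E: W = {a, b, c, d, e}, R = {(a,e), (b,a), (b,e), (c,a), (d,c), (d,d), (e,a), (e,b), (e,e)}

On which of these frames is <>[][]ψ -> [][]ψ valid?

The schema corresponds to a generalized confluence (Geach) condition: forall x forall y forall z ((xRy & x R^2 z) -> exists w (y R^2 w & z = w)).
A: fails — mRn, mR²m but no w with nR²w and m=w.
B: holds.
C: fails — tRv, tR²w but no w* with vR²w* and w=w*.
D: holds.
E: fails — dRc, dR²a but no w with cR²w and a=w.

B, D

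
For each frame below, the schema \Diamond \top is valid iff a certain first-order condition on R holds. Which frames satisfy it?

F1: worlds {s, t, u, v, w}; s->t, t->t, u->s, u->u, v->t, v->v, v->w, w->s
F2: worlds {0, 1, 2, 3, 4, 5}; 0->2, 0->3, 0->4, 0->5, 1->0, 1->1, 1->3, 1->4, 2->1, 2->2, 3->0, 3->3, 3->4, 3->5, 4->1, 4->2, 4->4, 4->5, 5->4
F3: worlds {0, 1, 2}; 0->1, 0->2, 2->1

F1, F2

The schema corresponds to seriality: \forall x \exists y Rxy.
F1: ✓.
F2: ✓.
F3: fails — world 1 has no successor.
Valid on: F1, F2.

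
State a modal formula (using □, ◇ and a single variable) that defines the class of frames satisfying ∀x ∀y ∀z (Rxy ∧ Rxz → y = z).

This is partial functionality; the standard corresponding axiom is CD: ◇q → □q.
Suppose ◇q→□q is valid. Take Rxy, Rxz and set V(q)={y}. Then ◇q at x, so □q at x, so q at z, i.e. z=y.

◇q → □q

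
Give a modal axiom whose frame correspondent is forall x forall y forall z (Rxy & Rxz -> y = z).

◇q → □q

The condition is partial functionality. The CD schema ◇q → □q defines it.
Suppose ◇q→□q is valid. Take Rxy, Rxz and set V(q)={y}. Then ◇q at x, so □q at x, so q at z, i.e. z=y.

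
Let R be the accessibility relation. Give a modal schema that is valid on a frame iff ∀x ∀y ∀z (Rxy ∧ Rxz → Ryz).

◇q → □◇q

This is the Euclidean property; the standard corresponding axiom is 5: ◇q → □◇q.
Suppose ◇q→□◇q is valid. Take Rxy, Rxz and set V(q)={y}. Then ◇q at x, so □◇q at x, so ◇q at z, so some w with Rzw has q; w=y, i.e. Rzy. By symmetry of the argument, Ryz.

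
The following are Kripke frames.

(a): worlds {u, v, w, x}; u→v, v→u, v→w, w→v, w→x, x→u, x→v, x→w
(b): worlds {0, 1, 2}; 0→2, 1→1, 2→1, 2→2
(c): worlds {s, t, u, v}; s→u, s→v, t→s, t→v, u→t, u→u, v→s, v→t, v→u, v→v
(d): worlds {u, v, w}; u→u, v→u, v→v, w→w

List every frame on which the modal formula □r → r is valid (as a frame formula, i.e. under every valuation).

This is the axiom for reflexivity; its first-order frame correspondent is ∀x Rxx.
(a): fails — world u does not see itself.
(b): fails — world 0 does not see itself.
(c): fails — world s does not see itself.
(d): ✓.
Valid on: (d).

(d)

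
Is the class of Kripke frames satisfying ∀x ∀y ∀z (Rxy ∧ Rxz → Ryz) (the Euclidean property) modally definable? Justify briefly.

The condition is the Euclidean property. A defining modal formula is ◇r → □◇r.
Suppose ◇r→□◇r is valid. Take Rxy, Rxz and set V(r)={y}. Then ◇r at x, so □◇r at x, so ◇r at z, so some w with Rzw has r; w=y, i.e. Rzy. By symmetry of the argument, Ryz.

Definable; ◇r → □◇r defines it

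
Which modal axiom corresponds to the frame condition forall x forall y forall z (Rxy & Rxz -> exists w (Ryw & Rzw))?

This is convergence; the standard corresponding axiom is .2: ◇□q → □◇q.
Suppose ◇□q→□◇q is valid. Take Rxy, Rxz and set V(q)={w : Ryw}. Then □q at y so ◇□q at x, so □◇q at x, so ◇q at z, giving w with Rzw and Ryw.

◇□q → □◇q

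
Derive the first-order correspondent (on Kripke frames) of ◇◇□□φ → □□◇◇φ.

This is a Sahlqvist (Geach-type) schema ◇^2□^2φ → □^2◇^2φ.
Minimal-valuation argument: fix x; take any y with xR^2y and any z with xR^2z. Set V(φ) to the set of worlds R-reachable from y in exactly 2 steps. Then □^2φ holds at y, so the antecedent holds at x; validity forces ◇^2φ at z, giving a w with zR^2w and yR^2w.
First-order correspondent: ∀x ∀y ∀z ((xR²y ∧ xR²z) → ∃w (yR²w ∧ zR²w)).

∀x ∀y ∀z ((xR²y ∧ xR²z) → ∃w (yR²w ∧ zR²w))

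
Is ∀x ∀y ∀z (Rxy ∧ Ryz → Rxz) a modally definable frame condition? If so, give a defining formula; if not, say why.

Yes: it is transitivity, defined by the 4 schema □p → □□p.
Suppose □p→□□p is valid. Take Rxy, Ryz and set V(p)={w : Rxw}. Then □p at x, so □□p at x, so □p at y, so p at z, i.e. Rxz.

Yes — defined by □p → □□p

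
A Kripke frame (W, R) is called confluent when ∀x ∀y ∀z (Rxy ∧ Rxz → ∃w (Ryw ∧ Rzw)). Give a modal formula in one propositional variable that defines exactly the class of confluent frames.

The condition is convergence. The .2 schema ◇□ψ → □◇ψ defines it.

◇□ψ → □◇ψ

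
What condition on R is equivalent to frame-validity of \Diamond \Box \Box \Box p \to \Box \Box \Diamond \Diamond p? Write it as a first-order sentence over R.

This is a Sahlqvist (Geach-type) schema ◇^1□^3p → □^2◇^2p.
Minimal-valuation argument: fix x; take any y with xR^1y and any z with xR^2z. Set V(p) to the set of worlds R-reachable from y in exactly 3 steps. Then □^3p holds at y, so the antecedent holds at x; validity forces ◇^2p at z, giving a w with zR^2w and yR^3w.
First-order correspondent: \forall x \forall y \forall z ((xRy \wedge x R^2 z) \to \exists w (y R^3 w \wedge z R^2 w)).

\forall x \forall y \forall z ((xRy \wedge x R^2 z) \to \exists w (y R^3 w \wedge z R^2 w))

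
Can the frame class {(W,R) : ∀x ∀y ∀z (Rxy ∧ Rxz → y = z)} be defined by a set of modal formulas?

Yes: it is partial functionality, defined by the CD schema ◇q → □q.
Suppose ◇q→□q is valid. Take Rxy, Rxz and set V(q)={y}. Then ◇q at x, so □q at x, so q at z, i.e. z=y.

Yes — defined by ◇q → □q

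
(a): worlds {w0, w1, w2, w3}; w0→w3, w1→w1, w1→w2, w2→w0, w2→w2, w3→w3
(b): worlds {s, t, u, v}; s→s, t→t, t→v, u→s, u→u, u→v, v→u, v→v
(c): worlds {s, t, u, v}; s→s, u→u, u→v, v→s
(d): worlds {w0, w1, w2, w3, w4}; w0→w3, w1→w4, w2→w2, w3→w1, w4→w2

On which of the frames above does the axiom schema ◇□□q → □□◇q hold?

(d)

This is the axiom for a generalized confluence (Geach) condition; its first-order frame correspondent is ∀x ∀y ∀z ((xRy ∧ xR²z) → ∃w (yR²w ∧ zRw)).
(a): fails — w1Rw1, w1R²w0 but no w with w1R²w and w0Rw.
(b): fails — uRs, uR²v but no w with sR²w and vRw.
(c): fails — uRv, uR²u but no w with vR²w and uRw.
(d): condition met.
Valid on: (d).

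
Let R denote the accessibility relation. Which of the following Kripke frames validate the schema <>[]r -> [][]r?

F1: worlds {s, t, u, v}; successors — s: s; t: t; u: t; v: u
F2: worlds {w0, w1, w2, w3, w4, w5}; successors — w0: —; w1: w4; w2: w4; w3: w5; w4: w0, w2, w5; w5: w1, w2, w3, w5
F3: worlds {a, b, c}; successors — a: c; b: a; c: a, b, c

F1

Frame correspondent (Sahlqvist): forall x forall y forall z ((xRy & x R^2 z) -> exists w (yRw & z = w)) — i.e. a generalized confluence (Geach) condition.
F1: holds.
F2: fails — w4Rw0, w4R²w1 but no w with w0Rw and w1=w.
F3: fails — cRa, cR²a but no w with aRw and a=w.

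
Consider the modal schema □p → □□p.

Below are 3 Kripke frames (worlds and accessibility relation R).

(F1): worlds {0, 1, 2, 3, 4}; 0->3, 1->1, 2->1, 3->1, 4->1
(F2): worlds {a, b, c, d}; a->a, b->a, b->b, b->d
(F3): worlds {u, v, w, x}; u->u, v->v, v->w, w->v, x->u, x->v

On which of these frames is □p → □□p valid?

The schema corresponds to transitivity: ∀x ∀y ∀z (Rxy ∧ Ryz → Rxz).
(F1): fails — R03 and R31 but not R01.
(F2): ✓.
(F3): fails — Rwv and Rvw but not Rww.
Valid on: (F2).

(F2)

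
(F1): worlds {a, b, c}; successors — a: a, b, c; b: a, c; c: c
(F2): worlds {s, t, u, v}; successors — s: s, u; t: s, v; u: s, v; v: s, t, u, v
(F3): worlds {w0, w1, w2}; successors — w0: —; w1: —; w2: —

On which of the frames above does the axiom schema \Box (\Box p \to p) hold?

This is the axiom for shift-reflexivity; its first-order frame correspondent is \forall x \forall y (Rxy \to Ryy).
(F1): fails — Rab but not Rbb.
(F2): fails — Rvt but not Rtt.
(F3): ✓.

(F3)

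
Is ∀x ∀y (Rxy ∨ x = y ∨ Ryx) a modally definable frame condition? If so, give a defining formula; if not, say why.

Not definable by any modal formula

If a class were modally definable it would be closed under disjoint unions (Goldblatt–Thomason).
Take 2 disjoint single-world reflexive frames: each is trivially connected, but their disjoint union has 2 worlds with no edge between distinct components, so it is not connected.
So the class is not modally definable.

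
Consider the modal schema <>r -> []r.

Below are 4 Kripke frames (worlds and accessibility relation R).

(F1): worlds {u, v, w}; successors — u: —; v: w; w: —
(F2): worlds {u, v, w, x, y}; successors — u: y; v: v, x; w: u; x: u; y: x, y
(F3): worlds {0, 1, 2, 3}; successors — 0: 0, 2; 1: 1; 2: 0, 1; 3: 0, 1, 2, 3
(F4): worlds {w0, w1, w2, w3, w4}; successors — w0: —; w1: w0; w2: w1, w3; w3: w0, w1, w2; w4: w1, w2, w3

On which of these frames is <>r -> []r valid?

This is the axiom for partial functionality; its first-order frame correspondent is forall x forall y forall z (Rxy & Rxz -> y = z).
(F1): holds.
(F2): fails — v sees both v and x.
(F3): fails — 0 sees both 0 and 2.
(F4): fails — w2 sees both w1 and w3.
Valid on: (F1).

(F1)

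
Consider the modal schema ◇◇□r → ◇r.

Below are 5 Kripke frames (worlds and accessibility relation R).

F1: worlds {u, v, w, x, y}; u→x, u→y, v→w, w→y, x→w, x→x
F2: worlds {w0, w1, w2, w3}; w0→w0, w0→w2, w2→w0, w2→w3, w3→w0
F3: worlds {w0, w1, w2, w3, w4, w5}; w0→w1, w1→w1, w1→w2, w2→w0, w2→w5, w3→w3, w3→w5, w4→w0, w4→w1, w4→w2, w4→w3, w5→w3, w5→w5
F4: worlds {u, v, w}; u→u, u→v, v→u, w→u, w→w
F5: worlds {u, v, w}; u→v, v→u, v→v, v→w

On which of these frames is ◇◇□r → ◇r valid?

Frame correspondent (Sahlqvist): ∀x ∀y (xR²y → ∃w (yRw ∧ xRw)) — i.e. a generalized confluence (Geach) condition.
F1: fails — vR²y but no t with yRt and vRt.
F2: holds.
F3: fails — w0R²w2 but no w with w2Rw and w0Rw.
F4: holds.
F5: fails — uR²w but no t with wRt and uRt.
Valid on: F2, F4.

F2, F4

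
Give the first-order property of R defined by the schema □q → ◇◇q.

This is a Sahlqvist (Geach-type) schema ◇^0□^1q → □^0◇^2q.
Minimal-valuation argument: fix x; take any y with xR^0y and any z with xR^0z. Set V(q) to the set of worlds R-reachable from y in exactly 1 step. Then □^1q holds at y, so the antecedent holds at x; validity forces ◇^2q at z, giving a w with zR^2w and yR^1w.
First-order correspondent: ∀x ∃w (xRw ∧ xR²w).

∀x ∃w (xRw ∧ xR²w)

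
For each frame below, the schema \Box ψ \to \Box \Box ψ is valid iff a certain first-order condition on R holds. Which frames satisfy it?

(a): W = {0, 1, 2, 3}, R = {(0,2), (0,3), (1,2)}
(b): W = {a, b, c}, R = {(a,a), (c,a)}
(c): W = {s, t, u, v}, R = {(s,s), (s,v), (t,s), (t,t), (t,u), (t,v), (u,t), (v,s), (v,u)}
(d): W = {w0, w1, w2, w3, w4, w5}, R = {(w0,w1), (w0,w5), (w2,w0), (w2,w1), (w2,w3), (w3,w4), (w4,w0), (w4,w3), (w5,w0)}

Frame correspondent (Sahlqvist): \forall x \forall y \forall z (Rxy \wedge Ryz \to Rxz) — i.e. transitivity.
(a): condition met.
(b): condition met.
(c): fails — Rut and Rtv but not Ruv.
(d): fails — Rw0w5 and Rw5w0 but not Rw0w0.
Valid on: (a), (b).

(a), (b)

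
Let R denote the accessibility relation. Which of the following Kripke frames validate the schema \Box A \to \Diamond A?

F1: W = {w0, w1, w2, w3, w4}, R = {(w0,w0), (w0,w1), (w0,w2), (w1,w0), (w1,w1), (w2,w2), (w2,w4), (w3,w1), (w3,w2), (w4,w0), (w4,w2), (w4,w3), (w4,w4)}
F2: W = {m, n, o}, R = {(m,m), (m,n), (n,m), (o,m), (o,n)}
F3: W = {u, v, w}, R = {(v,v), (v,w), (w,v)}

F1, F2

The schema corresponds to seriality: \forall x \exists y Rxy.
F1: holds.
F2: holds.
F3: fails — world u has no successor.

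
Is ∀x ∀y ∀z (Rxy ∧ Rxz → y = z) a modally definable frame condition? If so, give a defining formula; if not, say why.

This is a Sahlqvist condition; the CD axiom ◇q → □q defines it.
Suppose ◇q→□q is valid. Take Rxy, Rxz and set V(q)={y}. Then ◇q at x, so □q at x, so q at z, i.e. z=y.

Yes — defined by ◇q → □q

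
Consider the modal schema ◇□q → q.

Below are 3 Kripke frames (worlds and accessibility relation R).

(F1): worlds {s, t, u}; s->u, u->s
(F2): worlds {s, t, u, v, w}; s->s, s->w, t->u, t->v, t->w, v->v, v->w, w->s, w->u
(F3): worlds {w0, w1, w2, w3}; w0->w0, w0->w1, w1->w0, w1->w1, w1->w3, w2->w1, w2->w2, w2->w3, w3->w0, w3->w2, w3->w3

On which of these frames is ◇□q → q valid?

(F1)

The schema corresponds to symmetry: ∀x ∀y (Rxy → Ryx).
(F1): holds.
(F2): fails — Rtv but not Rvt.
(F3): fails — Rw1w3 but not Rw3w1.
Valid on: (F1).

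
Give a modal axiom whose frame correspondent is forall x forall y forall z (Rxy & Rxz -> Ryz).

This is the Euclidean property; the standard corresponding axiom is 5: ◇s → □◇s.
Suppose ◇s→□◇s is valid. Take Rxy, Rxz and set V(s)={y}. Then ◇s at x, so □◇s at x, so ◇s at z, so some w with Rzw has s; w=y, i.e. Rzy. By symmetry of the argument, Ryz.

◇s → □◇s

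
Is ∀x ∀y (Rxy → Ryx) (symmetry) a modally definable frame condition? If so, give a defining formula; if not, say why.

This is a Sahlqvist condition; the B axiom q → □◇q defines it.

Yes — defined by q → □◇q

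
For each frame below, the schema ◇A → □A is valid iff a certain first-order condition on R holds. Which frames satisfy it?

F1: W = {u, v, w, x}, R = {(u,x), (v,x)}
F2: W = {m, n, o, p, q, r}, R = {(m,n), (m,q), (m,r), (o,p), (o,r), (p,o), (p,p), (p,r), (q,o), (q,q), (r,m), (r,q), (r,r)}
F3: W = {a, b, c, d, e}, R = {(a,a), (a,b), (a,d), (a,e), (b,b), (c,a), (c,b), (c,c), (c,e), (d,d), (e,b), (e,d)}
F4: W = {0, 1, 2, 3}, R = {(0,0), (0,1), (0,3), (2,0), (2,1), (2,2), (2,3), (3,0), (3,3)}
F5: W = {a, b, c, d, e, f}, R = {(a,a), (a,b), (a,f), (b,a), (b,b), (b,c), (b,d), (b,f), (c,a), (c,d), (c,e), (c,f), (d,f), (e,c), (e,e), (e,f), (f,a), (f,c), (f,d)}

This is the axiom for partial functionality; its first-order frame correspondent is ∀x ∀y ∀z (Rxy ∧ Rxz → y = z).
F1: satisfies the condition.
F2: fails — m sees both n and q.
F3: fails — a sees both a and b.
F4: fails — 0 sees both 0 and 1.
F5: fails — a sees both a and b.

F1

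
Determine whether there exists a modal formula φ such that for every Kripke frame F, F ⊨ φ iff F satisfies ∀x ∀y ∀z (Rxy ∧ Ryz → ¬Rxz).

Not modally definable

If a class were modally definable it would be closed under surjective bounded morphisms (Goldblatt–Thomason).
The 7-cycle (worlds w0,w1,w2,w3,w4,w5,w6 with w0→w1→w2→w3→w4→w5→w6→w0) is intransitive. Mapping every world to a single reflexive point • is a surjective bounded morphism; the reflexive point is not intransitive (R••∧R•• but R••).
So the class is not modally definable.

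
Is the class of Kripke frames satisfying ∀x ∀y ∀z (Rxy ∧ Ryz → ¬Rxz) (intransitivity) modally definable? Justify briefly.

Not modally definable

If a class were modally definable it would be closed under surjective bounded morphisms (Goldblatt–Thomason).
The 5-cycle (worlds a,b,c,d,e with a→b→c→d→e→a) is intransitive. Mapping every world to a single reflexive point • is a surjective bounded morphism; the reflexive point is not intransitive (R••∧R•• but R••).
So the class is not modally definable.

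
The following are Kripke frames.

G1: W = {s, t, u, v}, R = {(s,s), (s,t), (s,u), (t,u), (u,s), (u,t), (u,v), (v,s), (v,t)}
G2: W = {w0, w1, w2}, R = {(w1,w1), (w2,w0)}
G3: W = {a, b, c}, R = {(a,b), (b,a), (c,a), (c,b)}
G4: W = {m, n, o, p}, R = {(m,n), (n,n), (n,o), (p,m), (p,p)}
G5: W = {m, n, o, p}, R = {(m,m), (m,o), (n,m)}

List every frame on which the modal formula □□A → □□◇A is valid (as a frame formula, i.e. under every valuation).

This is the axiom for a generalized confluence (Geach) condition; its first-order frame correspondent is ∀x ∀z (xR²z → ∃w (xR²w ∧ zRw)).
G1: fails — tR²t but no w with tR²w and tRw.
G2: satisfies the condition.
G3: fails — aR²a but no w with aR²w and aRw.
G4: fails — mR²o but no w with mR²w and oRw.
G5: fails — mR²o but no w with mR²w and oRw.
Valid on: G2.

G2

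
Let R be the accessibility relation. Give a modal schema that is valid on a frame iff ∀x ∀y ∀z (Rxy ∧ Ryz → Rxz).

□p → □□p

A defining formula is □p → □□p (the 4 axiom).
Suppose □p→□□p is valid. Take Rxy, Ryz and set V(p)={w : Rxw}. Then □p at x, so □□p at x, so □p at y, so p at z, i.e. Rxz.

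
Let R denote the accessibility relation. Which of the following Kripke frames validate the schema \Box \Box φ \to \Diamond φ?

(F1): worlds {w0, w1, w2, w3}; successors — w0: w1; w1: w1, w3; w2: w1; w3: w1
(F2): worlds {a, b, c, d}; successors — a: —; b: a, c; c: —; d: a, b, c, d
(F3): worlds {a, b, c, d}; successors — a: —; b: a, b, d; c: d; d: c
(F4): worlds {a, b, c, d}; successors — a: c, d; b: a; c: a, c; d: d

This is the axiom for a generalized confluence (Geach) condition; its first-order frame correspondent is \forall x \exists w (x R^2 w \wedge xRw).
(F1): condition met.
(F2): fails — at a but no w with aR²w and aRw.
(F3): fails — at a but no w with aR²w and aRw.
(F4): fails — at b but no w with bR²w and bRw.

(F1)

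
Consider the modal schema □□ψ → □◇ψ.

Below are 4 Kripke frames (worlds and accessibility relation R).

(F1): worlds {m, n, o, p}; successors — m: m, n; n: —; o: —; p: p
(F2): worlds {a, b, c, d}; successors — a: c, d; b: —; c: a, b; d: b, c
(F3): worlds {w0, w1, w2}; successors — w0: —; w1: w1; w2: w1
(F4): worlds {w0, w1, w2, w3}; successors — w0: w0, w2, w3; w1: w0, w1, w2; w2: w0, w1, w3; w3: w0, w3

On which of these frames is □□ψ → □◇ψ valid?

(F3), (F4)

The schema corresponds to a generalized confluence (Geach) condition: ∀x ∀z (xRz → ∃w (xR²w ∧ zRw)).
(F1): fails — mRn but no w with mR²w and nRw.
(F2): fails — cRb but no w with cR²w and bRw.
(F3): holds.
(F4): holds.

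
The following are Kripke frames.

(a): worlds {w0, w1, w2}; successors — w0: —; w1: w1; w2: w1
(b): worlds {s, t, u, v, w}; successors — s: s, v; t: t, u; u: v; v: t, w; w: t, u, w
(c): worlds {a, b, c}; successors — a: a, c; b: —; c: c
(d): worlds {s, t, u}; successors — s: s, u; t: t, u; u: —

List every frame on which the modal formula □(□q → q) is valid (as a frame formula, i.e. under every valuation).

(a), (c)

The schema corresponds to shift-reflexivity: ∀x ∀y (Rxy → Ryy).
(a): satisfies the condition.
(b): fails — Ruv but not Rvv.
(c): satisfies the condition.
(d): fails — Rsu but not Ruu.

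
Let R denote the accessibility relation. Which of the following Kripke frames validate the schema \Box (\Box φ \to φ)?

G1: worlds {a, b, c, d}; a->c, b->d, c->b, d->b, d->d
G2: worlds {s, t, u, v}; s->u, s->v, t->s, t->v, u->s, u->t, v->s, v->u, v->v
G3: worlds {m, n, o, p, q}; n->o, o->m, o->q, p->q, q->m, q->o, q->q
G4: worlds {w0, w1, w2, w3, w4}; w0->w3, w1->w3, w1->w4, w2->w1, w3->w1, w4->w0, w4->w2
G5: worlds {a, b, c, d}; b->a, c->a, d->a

This is the axiom for shift-reflexivity; its first-order frame correspondent is \forall x \forall y (Rxy \to Ryy).
G1: fails — Rcb but not Rbb.
G2: fails — Rut but not Rtt.
G3: fails — Rom but not Rmm.
G4: fails — Rw3w1 but not Rw1w1.
G5: fails — Rca but not Raa.

none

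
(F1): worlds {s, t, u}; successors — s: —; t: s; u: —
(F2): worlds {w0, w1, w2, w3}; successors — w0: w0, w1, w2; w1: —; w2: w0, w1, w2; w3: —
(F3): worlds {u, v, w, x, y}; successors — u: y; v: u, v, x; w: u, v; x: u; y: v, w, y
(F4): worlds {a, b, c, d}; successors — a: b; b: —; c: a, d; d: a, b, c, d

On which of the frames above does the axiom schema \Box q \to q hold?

The schema corresponds to reflexivity: \forall x Rxx.
(F1): fails — world s does not see itself.
(F2): fails — world w1 does not see itself.
(F3): fails — world u does not see itself.
(F4): fails — world a does not see itself.

none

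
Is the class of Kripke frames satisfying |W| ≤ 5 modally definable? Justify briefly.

Not definable by any modal formula

Modal frame validity is preserved under disjoint unions.
Any modal formula valid on each of 6 disjoint one-world frames is valid on their disjoint union (validity is preserved under disjoint unions). Each one-world frame has |W|=1≤5, but the union has |W|=6.
So the class is not modally definable.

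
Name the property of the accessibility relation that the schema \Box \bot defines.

emptiness of R: \forall x \forall y \neg Rxy

This schema is the Ver axiom.
It corresponds to emptiness of R: \forall x \forall y \neg Rxy.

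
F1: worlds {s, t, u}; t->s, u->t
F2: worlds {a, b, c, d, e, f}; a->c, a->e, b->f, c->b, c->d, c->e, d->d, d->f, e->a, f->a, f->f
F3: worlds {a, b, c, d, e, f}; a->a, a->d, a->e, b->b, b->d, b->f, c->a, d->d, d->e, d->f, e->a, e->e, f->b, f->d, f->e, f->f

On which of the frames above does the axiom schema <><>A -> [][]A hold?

F1

This is the axiom for a generalized confluence (Geach) condition; its first-order frame correspondent is forall x forall y forall z ((x R^2 y & x R^2 z) -> exists w (y = w & z = w)).
F1: condition met.
F2: fails — aR²a, aR²b but a ≠ b.
F3: fails — aR²a, aR²d but a ≠ d.
Valid on: F1.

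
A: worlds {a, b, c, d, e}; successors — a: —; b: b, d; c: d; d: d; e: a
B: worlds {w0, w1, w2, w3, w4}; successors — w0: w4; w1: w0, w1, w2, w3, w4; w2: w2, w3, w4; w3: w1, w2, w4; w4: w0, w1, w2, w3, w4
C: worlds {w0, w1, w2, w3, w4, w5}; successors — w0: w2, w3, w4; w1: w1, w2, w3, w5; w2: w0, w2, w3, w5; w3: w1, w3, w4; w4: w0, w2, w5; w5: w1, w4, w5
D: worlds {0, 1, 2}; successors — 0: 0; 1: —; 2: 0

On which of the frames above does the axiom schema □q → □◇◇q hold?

The schema corresponds to a generalized confluence (Geach) condition: ∀x ∀z (xRz → ∃w (xRw ∧ zR²w)).
A: fails — eRa but no w with eRw and aR²w.
B: ✓.
C: ✓.
D: ✓.

B, C, D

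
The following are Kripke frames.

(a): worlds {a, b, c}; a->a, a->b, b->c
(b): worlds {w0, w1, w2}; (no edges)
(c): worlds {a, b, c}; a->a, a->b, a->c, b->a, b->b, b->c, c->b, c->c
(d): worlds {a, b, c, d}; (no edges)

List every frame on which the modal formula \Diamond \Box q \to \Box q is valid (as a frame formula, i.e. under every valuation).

(b), (d)

Frame correspondent (Sahlqvist): \forall x \forall y \forall z (Rxy \wedge Rxz \to Ryz) — i.e. the Euclidean property.
(a): fails — Rab and Raa but not Rba.
(b): ✓.
(c): fails — Rac and Raa but not Rca.
(d): ✓.
Valid on: (b), (d).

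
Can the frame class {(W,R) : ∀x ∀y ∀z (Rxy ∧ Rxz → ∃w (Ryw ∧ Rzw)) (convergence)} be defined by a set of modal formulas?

This is a Sahlqvist condition; the .2 axiom ◇□r → □◇r defines it.
Suppose ◇□r→□◇r is valid. Take Rxy, Rxz and set V(r)={w : Ryw}. Then □r at y so ◇□r at x, so □◇r at x, so ◇r at z, giving w with Rzw and Ryw.

Yes — defined by ◇□r → □◇r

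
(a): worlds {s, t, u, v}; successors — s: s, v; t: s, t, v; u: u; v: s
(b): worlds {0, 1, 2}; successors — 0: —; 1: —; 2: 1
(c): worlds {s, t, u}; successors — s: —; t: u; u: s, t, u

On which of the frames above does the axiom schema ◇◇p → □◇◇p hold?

Frame correspondent (Sahlqvist): ∀x ∀y ∀z ((xR²y ∧ xRz) → ∃w (y = w ∧ zR²w)) — i.e. a generalized confluence (Geach) condition.
(a): fails — tR²t, tRs but no w with t=w and sR²w.
(b): condition met.
(c): fails — uR²s, uRs but no w with s=w and sR²w.
Valid on: (b).

(b)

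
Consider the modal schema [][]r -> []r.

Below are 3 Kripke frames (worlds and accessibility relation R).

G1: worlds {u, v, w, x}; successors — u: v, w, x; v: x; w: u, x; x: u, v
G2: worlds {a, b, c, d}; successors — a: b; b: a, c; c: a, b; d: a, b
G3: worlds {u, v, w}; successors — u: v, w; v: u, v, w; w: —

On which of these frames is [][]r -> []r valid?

Frame correspondent (Sahlqvist): forall x forall y (Rxy -> exists z (Rxz & Rzy)) — i.e. density.
G1: fails — Ruw but no z with Ruz and Rzw.
G2: fails — Rbc but no z with Rbz and Rzc.
G3: ✓.
Valid on: G3.

G3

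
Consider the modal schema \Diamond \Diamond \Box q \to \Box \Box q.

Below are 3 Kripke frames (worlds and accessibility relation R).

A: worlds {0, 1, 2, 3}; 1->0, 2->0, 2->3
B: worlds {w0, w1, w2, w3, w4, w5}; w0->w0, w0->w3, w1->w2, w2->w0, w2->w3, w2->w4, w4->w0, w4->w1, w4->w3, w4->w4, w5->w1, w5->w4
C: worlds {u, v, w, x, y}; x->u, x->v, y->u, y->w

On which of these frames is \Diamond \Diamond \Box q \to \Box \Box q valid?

A, C

Frame correspondent (Sahlqvist): \forall x \forall y \forall z ((x R^2 y \wedge x R^2 z) \to \exists w (yRw \wedge z = w)) — i.e. a generalized confluence (Geach) condition.
A: holds.
B: fails — w0R²w3, w0R²w0 but no w with w3Rw and w0=w.
C: holds.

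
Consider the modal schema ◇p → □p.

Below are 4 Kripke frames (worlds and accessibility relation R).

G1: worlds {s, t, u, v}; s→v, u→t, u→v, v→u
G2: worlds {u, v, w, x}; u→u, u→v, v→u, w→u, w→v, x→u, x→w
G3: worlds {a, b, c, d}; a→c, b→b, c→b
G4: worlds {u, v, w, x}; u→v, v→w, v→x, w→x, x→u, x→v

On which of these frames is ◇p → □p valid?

The schema corresponds to partial functionality: ∀x ∀y ∀z (Rxy ∧ Rxz → y = z).
G1: fails — u sees both t and v.
G2: fails — u sees both u and v.
G3: condition met.
G4: fails — v sees both w and x.
Valid on: G3.

G3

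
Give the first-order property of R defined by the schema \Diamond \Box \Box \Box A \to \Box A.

\forall x \forall y \forall z ((xRy \wedge xRz) \to \exists w (y R^3 w \wedge z = w))

This is a Sahlqvist (Geach-type) schema ◇^1□^3A → □^1◇^0A.
Minimal-valuation argument: fix x; take any y with xR^1y and any z with xR^1z. Set V(A) to the set of worlds R-reachable from y in exactly 3 steps. Then □^3A holds at y, so the antecedent holds at x; validity forces ◇^0A at z, giving a w with zR^0w and yR^3w.
First-order correspondent: \forall x \forall y \forall z ((xRy \wedge xRz) \to \exists w (y R^3 w \wedge z = w)).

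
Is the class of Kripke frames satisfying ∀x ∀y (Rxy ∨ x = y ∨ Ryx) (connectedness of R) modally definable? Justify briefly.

No — not modally definable

If a class were modally definable it would be closed under disjoint unions (Goldblatt–Thomason).
Take 3 disjoint single-world reflexive frames: each is trivially connected, but their disjoint union has 3 worlds with no edge between distinct components, so it is not connected.
So no modal formula (or set of formulas) defines exactly the connected frames.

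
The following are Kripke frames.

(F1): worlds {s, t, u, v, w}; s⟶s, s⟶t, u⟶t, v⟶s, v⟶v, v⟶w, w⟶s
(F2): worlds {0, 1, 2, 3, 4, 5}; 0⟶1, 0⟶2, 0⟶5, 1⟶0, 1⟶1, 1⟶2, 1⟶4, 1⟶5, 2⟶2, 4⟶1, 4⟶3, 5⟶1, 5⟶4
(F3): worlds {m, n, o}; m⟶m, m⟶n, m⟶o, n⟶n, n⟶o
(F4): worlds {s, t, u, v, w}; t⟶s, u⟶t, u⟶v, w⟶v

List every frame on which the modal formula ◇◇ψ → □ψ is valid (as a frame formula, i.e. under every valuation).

none

The schema corresponds to a generalized confluence (Geach) condition: ∀x ∀y ∀z ((xR²y ∧ xRz) → ∃w (y = w ∧ z = w)).
(F1): fails — sR²s, sRt but s ≠ t.
(F2): fails — 0R²0, 0R1 but 0 ≠ 1.
(F3): fails — mR²m, mRn but m ≠ n.
(F4): fails — uR²s, uRt but s ≠ t.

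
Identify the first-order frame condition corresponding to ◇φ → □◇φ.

Suppose ◇φ→□◇φ is valid. Take Rxy, Rxz and set V(φ)={y}. Then ◇φ at x, so □◇φ at x, so ◇φ at z, so some w with Rzw has φ; w=y, i.e. Rzy. By symmetry of the argument, Ryz.
Conversely, any frame satisfying ∀x ∀y ∀z (Rxy ∧ Rxz → Ryz) validates the schema.
So the correspondent is the Euclidean property.

the Euclidean property: ∀x ∀y ∀z (Rxy ∧ Rxz → Ryz)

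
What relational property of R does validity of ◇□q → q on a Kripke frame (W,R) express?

symmetry: ∀x ∀y (Rxy → Ryx)

This is frame-equivalent to q → □◇q (substitute ¬q for q and contrapose).
Suppose q→□◇q is valid. Take Rxy and set V(q)={x}. Then q at x, so □◇q at x, so ◇q at y, so some z with Ryz has q; z=x, i.e. Ryx.
The converse is a direct semantic check.
So the correspondent is symmetry.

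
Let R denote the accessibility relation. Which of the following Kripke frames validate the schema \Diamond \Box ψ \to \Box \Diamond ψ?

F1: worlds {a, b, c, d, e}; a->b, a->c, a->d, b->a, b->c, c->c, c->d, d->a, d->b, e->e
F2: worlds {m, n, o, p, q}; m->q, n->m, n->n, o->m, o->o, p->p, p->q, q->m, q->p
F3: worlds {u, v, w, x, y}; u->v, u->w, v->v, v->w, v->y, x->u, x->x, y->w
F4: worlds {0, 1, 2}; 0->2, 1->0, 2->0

F4

The schema corresponds to convergence: \forall x \forall y \forall z (Rxy \wedge Rxz \to \exists w (Ryw \wedge Rzw)).
F1: fails — Rac and Rad but c and d have no common successor.
F2: fails — Rnn and Rnm but n and m have no common successor.
F3: fails — Ruv and Ruw but v and w have no common successor.
F4: condition met.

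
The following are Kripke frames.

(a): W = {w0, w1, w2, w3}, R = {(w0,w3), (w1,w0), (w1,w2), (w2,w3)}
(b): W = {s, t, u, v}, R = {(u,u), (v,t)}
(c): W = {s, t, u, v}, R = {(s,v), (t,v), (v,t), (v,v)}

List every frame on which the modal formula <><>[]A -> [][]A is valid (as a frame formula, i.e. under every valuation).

(b)

Frame correspondent (Sahlqvist): forall x forall y forall z ((x R^2 y & x R^2 z) -> exists w (yRw & z = w)) — i.e. a generalized confluence (Geach) condition.
(a): fails — w1R²w3, w1R²w3 but no w with w3Rw and w3=w.
(b): ✓.
(c): fails — sR²t, sR²t but no w with tRw and t=w.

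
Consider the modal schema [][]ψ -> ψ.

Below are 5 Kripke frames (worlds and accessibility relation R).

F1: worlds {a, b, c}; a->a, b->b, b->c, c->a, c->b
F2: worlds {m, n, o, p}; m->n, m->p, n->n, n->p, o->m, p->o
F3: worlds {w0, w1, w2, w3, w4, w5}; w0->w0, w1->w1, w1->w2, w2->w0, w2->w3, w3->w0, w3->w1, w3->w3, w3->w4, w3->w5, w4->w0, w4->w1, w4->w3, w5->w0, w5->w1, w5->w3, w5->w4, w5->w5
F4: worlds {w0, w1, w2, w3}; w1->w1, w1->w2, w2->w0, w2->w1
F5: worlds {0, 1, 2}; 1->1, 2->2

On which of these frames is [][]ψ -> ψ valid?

F1

Frame correspondent (Sahlqvist): forall x exists w (x R^2 w & x = w) — i.e. a generalized confluence (Geach) condition.
F1: condition met.
F2: fails — at m but no w with mR²w and m=w.
F3: fails — at w2 but no w with w2R²w and w2=w.
F4: fails — at w0 but no w with w0R²w and w0=w.
F5: fails — at 0 but no w with 0R²w and 0=w.
Valid on: F1.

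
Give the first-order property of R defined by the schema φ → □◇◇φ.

∀x ∀z (xRz → ∃w (x = w ∧ zR²w))

This is a Sahlqvist (Geach-type) schema ◇^0□^0φ → □^1◇^2φ.
Minimal-valuation argument: fix x; take any y with xR^0y and any z with xR^1z. Set V(φ) to the set of worlds R-reachable from y in exactly 0 steps. Then □^0φ holds at y, so the antecedent holds at x; validity forces ◇^2φ at z, giving a w with zR^2w and yR^0w.
First-order correspondent: ∀x ∀z (xRz → ∃w (x = w ∧ zR²w)).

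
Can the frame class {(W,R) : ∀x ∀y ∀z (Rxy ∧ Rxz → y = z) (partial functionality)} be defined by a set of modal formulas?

Yes, by ◇q → □q

This is a Sahlqvist condition; the CD axiom ◇q → □q defines it.
Suppose ◇q→□q is valid. Take Rxy, Rxz and set V(q)={y}. Then ◇q at x, so □q at x, so q at z, i.e. z=y.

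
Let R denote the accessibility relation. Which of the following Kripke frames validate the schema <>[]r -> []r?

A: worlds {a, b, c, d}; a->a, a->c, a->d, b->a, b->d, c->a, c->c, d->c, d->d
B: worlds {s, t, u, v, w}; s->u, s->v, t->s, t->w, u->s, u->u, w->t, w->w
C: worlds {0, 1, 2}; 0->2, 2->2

Frame correspondent (Sahlqvist): forall x forall y forall z (Rxy & Rxz -> Ryz) — i.e. the Euclidean property.
A: fails — Rac and Rad but not Rcd.
B: fails — Rsv and Rsv but not Rvv.
C: ✓.

C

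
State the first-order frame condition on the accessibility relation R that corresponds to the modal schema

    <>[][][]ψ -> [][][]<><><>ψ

This is a Sahlqvist (Geach-type) schema ◇^1□^3ψ → □^3◇^3ψ.
Minimal-valuation argument: fix x; take any y with xR^1y and any z with xR^3z. Set V(ψ) to the set of worlds R-reachable from y in exactly 3 steps. Then □^3ψ holds at y, so the antecedent holds at x; validity forces ◇^3ψ at z, giving a w with zR^3w and yR^3w.
First-order correspondent: forall x forall y forall z ((xRy & x R^3 z) -> exists w (y R^3 w & z R^3 w)).

forall x forall y forall z ((xRy & x R^3 z) -> exists w (y R^3 w & z R^3 w))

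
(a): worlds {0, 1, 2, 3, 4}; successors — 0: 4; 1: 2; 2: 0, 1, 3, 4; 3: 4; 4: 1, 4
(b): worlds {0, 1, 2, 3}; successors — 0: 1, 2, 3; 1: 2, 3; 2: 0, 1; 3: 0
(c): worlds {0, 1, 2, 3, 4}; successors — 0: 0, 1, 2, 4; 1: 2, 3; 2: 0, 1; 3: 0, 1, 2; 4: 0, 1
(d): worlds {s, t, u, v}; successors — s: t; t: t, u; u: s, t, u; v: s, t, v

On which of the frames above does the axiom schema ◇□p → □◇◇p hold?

The schema corresponds to a generalized confluence (Geach) condition: ∀x ∀y ∀z ((xRy ∧ xRz) → ∃w (yRw ∧ zR²w)).
(a): fails — 2R1, 2R0 but no w with 1Rw and 0R²w.
(b): fails — 0R1, 0R1 but no w with 1Rw and 1R²w.
(c): condition met.
(d): condition met.
Valid on: (c), (d).

(c), (d)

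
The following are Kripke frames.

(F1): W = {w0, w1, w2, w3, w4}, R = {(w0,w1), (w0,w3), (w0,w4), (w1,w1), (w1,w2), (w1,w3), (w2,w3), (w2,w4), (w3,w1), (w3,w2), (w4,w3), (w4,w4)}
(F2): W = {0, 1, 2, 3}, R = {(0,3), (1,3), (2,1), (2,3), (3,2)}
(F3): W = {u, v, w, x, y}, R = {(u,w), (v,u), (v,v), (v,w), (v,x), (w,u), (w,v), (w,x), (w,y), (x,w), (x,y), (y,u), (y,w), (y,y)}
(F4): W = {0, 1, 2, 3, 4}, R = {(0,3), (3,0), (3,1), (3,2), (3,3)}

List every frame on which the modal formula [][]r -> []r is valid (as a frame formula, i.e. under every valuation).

The schema corresponds to density: forall x forall y (Rxy -> exists z (Rxz & Rzy)).
(F1): ✓.
(F2): fails — R32 but no z with R3z and Rz2.
(F3): fails — Ruw but no z with Ruz and Rzw.
(F4): ✓.

(F1), (F4)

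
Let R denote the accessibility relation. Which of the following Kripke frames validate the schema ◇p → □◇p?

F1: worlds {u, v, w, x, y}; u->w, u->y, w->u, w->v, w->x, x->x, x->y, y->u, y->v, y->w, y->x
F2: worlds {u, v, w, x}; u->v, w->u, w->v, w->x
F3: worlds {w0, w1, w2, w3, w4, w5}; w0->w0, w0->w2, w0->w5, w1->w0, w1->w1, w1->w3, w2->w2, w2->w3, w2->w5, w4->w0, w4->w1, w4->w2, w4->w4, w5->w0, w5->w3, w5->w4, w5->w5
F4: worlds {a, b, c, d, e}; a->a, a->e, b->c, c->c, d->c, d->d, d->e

none

This is the axiom for the Euclidean property; its first-order frame correspondent is ∀x ∀y ∀z (Rxy ∧ Rxz → Ryz).
F1: fails — Ruw and Ruw but not Rww.
F2: fails — Ruv and Ruv but not Rvv.
F3: fails — Rw0w5 and Rw0w2 but not Rw5w2.
F4: fails — Rae and Rae but not Ree.
Valid on no frame.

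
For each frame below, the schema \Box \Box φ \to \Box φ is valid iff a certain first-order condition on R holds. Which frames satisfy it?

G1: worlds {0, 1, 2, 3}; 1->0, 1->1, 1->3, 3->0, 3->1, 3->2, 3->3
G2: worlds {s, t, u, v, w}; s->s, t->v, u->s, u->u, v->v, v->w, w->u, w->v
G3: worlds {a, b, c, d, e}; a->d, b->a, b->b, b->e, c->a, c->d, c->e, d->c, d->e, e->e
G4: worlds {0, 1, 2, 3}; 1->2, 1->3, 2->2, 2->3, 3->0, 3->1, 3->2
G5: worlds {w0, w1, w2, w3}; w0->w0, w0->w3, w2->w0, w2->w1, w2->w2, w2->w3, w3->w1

G1, G2

Frame correspondent (Sahlqvist): \forall x \forall y (Rxy \to \exists z (Rxz \wedge Rzy)) — i.e. density.
G1: satisfies the condition.
G2: satisfies the condition.
G3: fails — Rdc but no z with Rdz and Rzc.
G4: fails — R31 but no z with R3z and Rz1.
G5: fails — Rw3w1 but no z with Rw3z and Rzw1.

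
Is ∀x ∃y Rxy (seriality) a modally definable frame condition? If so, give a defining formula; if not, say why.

Yes, by □q → ◇q

This is a Sahlqvist condition; the D axiom □q → ◇q defines it.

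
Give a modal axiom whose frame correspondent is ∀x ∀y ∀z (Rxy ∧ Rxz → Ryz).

A defining formula is ◇p → □◇p (the 5 axiom).
Suppose ◇p→□◇p is valid. Take Rxy, Rxz and set V(p)={y}. Then ◇p at x, so □◇p at x, so ◇p at z, so some w with Rzw has p; w=y, i.e. Rzy. By symmetry of the argument, Ryz.

◇p → □◇p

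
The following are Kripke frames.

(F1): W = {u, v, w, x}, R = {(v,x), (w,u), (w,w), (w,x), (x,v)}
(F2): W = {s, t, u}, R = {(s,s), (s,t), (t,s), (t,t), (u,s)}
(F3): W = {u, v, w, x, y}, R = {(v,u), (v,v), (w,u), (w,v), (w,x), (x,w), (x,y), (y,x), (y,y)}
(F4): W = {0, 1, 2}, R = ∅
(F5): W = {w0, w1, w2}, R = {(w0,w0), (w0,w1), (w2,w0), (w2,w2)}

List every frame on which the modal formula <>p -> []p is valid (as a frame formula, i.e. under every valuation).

This is the axiom for partial functionality; its first-order frame correspondent is forall x forall y forall z (Rxy & Rxz -> y = z).
(F1): fails — w sees both u and w.
(F2): fails — s sees both s and t.
(F3): fails — v sees both u and v.
(F4): satisfies the condition.
(F5): fails — w0 sees both w0 and w1.

(F4)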